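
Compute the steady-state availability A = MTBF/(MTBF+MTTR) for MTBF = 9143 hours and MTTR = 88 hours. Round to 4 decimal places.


MTBF = 9143
MTTR = 88
MTBF + MTTR = 9231
A = 9143 / 9231
A = 0.9905

0.9905


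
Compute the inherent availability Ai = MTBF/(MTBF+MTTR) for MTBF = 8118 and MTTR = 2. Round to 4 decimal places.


MTBF = 8118
MTTR = 2
MTBF + MTTR = 8120
Ai = 8118 / 8120
Ai = 0.9998

0.9998


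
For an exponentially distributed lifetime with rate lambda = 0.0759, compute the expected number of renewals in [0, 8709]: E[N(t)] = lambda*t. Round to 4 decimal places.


lambda = 0.0759
t = 8709
E[N(t)] = lambda * t
E[N(t)] = 0.0759 * 8709
E[N(t)] = 661.0131

661.0131


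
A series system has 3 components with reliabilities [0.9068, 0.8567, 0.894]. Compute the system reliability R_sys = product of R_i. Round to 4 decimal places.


Components: [0.9068, 0.8567, 0.894]
After component 1 (R=0.9068): product = 0.9068
After component 2 (R=0.8567): product = 0.7769
After component 3 (R=0.894): product = 0.6945
R_sys = 0.6945

0.6945


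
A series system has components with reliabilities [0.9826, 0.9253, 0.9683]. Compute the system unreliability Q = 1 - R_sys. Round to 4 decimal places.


Components: [0.9826, 0.9253, 0.9683]
After component 1: product = 0.9826
After component 2: product = 0.9092
After component 3: product = 0.8804
R_sys = 0.8804
Q = 1 - 0.8804 = 0.1196

0.1196


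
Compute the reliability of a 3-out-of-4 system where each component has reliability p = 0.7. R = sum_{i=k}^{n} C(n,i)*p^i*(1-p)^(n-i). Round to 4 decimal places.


k = 3, n = 4, p = 0.7
i=3: C(4,3)=4 * 0.7^3 * 0.3^1 = 0.4116
i=4: C(4,4)=1 * 0.7^4 * 0.3^0 = 0.2401
R = sum of terms = 0.6517

0.6517


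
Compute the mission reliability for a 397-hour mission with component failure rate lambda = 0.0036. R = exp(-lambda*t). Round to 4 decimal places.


lambda = 0.0036
mission_time = 397
lambda * t = 0.0036 * 397 = 1.4292
R = exp(-1.4292)
R = 0.2395

0.2395


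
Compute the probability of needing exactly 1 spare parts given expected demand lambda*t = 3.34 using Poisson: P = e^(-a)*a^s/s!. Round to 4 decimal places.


a = 3.34, s = 1
e^(-a) = e^(-3.34) = 0.0354
a^s = 3.34^1 = 3.34
s! = 1
P = 0.0354 * 3.34 / 1
P = 0.1184

0.1184


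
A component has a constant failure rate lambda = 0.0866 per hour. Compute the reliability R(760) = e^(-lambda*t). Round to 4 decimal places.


lambda = 0.0866
t = 760
lambda * t = 65.816
R(t) = e^(-65.816)
R(t) = 0.0

0.0


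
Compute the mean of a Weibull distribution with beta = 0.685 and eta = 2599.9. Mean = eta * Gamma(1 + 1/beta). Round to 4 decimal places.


beta = 0.685, eta = 2599.9
1/beta = 1.4599
1 + 1/beta = 2.4599
Gamma(2.4599) = 1.2929
Mean = 2599.9 * 1.2929
Mean = 3361.2894

3361.2894


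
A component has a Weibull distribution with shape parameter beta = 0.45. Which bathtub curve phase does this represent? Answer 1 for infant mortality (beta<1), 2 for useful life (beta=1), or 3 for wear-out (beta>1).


beta = 0.45
Compare beta to 1:
beta < 1 => infant mortality (phase 1)
beta = 1 => useful life (phase 2)
beta > 1 => wear-out (phase 3)
Since beta = 0.45, this is infant mortality (decreasing failure rate)
Phase = 1

1


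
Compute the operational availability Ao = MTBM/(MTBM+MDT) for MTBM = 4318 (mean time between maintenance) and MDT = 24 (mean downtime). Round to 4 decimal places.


MTBM = 4318
MDT = 24
MTBM + MDT = 4342
Ao = 4318 / 4342
Ao = 0.9945

0.9945


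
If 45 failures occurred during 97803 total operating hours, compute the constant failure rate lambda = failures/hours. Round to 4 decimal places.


failures = 45
total_hours = 97803
lambda = 45 / 97803
lambda = 0.0005

0.0005


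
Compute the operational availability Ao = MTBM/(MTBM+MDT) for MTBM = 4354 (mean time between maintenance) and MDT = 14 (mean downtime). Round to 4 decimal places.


MTBM = 4354
MDT = 14
MTBM + MDT = 4368
Ao = 4354 / 4368
Ao = 0.9968

0.9968


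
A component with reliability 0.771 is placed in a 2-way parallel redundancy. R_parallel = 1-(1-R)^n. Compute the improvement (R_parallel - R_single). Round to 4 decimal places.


R_single = 0.771, n = 2
1 - R_single = 0.229
(1 - R_single)^n = 0.229^2 = 0.0524
R_parallel = 1 - 0.0524 = 0.9476
Improvement = 0.9476 - 0.771
Improvement = 0.1766

0.1766


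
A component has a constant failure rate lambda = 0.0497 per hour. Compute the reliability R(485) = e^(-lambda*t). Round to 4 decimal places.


lambda = 0.0497
t = 485
lambda * t = 24.1045
R(t) = e^(-24.1045)
R(t) = 0.0

0.0


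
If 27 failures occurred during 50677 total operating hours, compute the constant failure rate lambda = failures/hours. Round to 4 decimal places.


failures = 27
total_hours = 50677
lambda = 27 / 50677
lambda = 0.0005

0.0005


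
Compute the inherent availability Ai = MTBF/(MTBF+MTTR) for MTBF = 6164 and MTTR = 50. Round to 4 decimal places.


MTBF = 6164
MTTR = 50
MTBF + MTTR = 6214
Ai = 6164 / 6214
Ai = 0.992

0.992


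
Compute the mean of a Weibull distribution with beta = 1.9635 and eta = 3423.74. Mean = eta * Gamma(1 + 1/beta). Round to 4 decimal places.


beta = 1.9635, eta = 3423.74
1/beta = 0.5093
1 + 1/beta = 1.5093
Gamma(1.5093) = 0.8866
Mean = 3423.74 * 0.8866
Mean = 3035.3621

3035.3621


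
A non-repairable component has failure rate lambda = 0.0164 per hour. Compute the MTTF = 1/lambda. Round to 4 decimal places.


lambda = 0.0164
MTTF = 1 / 0.0164
MTTF = 60.9756

60.9756


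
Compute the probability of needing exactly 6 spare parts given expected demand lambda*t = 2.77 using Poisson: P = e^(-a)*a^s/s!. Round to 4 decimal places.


a = 2.77, s = 6
e^(-a) = e^(-2.77) = 0.0627
a^s = 2.77^6 = 451.7297
s! = 720
P = 0.0627 * 451.7297 / 720
P = 0.0393

0.0393


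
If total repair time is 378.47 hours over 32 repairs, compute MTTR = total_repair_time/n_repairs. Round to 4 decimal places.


total_repair_time = 378.47
n_repairs = 32
MTTR = 378.47 / 32
MTTR = 11.8272

11.8272


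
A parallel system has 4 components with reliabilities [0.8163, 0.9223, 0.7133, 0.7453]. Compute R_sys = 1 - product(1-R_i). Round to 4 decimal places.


Components: [0.8163, 0.9223, 0.7133, 0.7453]
(1 - 0.8163) = 0.1837, running product = 0.1837
(1 - 0.9223) = 0.0777, running product = 0.0143
(1 - 0.7133) = 0.2867, running product = 0.0041
(1 - 0.7453) = 0.2547, running product = 0.001
Product of (1-R_i) = 0.001
R_sys = 1 - 0.001 = 0.999

0.999


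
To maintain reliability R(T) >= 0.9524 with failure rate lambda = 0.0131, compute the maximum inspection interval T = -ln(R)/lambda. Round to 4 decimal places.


R_target = 0.9524
lambda = 0.0131
-ln(0.9524) = 0.0488
T = 0.0488 / 0.0131
T = 3.7229

3.7229


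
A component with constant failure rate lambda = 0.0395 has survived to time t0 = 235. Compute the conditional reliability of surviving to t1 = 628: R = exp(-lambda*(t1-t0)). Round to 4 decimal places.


lambda = 0.0395
t0 = 235, t1 = 628
t1 - t0 = 393
lambda * (t1-t0) = 0.0395 * 393 = 15.5235
R = exp(-15.5235)
R = 0.0

0.0


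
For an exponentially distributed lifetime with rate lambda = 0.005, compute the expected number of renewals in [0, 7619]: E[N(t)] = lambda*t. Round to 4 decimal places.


lambda = 0.005
t = 7619
E[N(t)] = lambda * t
E[N(t)] = 0.005 * 7619
E[N(t)] = 38.095

38.095


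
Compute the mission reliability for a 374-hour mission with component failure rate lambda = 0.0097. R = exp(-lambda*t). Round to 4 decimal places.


lambda = 0.0097
mission_time = 374
lambda * t = 0.0097 * 374 = 3.6278
R = exp(-3.6278)
R = 0.0266

0.0266


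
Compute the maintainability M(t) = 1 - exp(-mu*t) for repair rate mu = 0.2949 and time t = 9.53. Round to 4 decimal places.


mu = 0.2949, t = 9.53
mu * t = 0.2949 * 9.53 = 2.8104
exp(-2.8104) = 0.0602
M(t) = 1 - 0.0602
M(t) = 0.9398

0.9398


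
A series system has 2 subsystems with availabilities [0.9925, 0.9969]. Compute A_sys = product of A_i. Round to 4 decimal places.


Subsystems: [0.9925, 0.9969]
After subsystem 1 (A=0.9925): product = 0.9925
After subsystem 2 (A=0.9969): product = 0.9894
A_sys = 0.9894

0.9894


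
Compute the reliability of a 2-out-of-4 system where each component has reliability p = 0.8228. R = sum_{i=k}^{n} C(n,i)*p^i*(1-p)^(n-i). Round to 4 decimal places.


k = 2, n = 4, p = 0.8228
i=2: C(4,2)=6 * 0.8228^2 * 0.1772^2 = 0.1275
i=3: C(4,3)=4 * 0.8228^3 * 0.1772^1 = 0.3948
i=4: C(4,4)=1 * 0.8228^4 * 0.1772^0 = 0.4583
R = sum of terms = 0.9807

0.9807


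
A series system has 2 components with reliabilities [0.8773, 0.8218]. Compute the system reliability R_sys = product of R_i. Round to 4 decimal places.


Components: [0.8773, 0.8218]
After component 1 (R=0.8773): product = 0.8773
After component 2 (R=0.8218): product = 0.721
R_sys = 0.721

0.721


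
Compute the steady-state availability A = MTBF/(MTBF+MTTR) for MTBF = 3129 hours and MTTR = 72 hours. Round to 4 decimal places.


MTBF = 3129
MTTR = 72
MTBF + MTTR = 3201
A = 3129 / 3201
A = 0.9775

0.9775


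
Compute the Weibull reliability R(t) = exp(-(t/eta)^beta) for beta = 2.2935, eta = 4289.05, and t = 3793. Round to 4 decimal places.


beta = 2.2935, eta = 4289.05, t = 3793
t/eta = 3793 / 4289.05 = 0.8843
(t/eta)^beta = 0.8843^2.2935 = 0.7544
R(t) = exp(-0.7544)
R(t) = 0.4703

0.4703


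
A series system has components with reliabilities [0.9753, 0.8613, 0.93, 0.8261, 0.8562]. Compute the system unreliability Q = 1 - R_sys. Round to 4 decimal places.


Components: [0.9753, 0.8613, 0.93, 0.8261, 0.8562]
After component 1: product = 0.9753
After component 2: product = 0.84
After component 3: product = 0.7812
After component 4: product = 0.6454
After component 5: product = 0.5526
R_sys = 0.5526
Q = 1 - 0.5526 = 0.4474

0.4474


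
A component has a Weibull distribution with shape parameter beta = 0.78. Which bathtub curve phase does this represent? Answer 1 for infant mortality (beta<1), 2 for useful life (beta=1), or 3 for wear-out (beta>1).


beta = 0.78
Compare beta to 1:
beta < 1 => infant mortality (phase 1)
beta = 1 => useful life (phase 2)
beta > 1 => wear-out (phase 3)
Since beta = 0.78, this is infant mortality (decreasing failure rate)
Phase = 1

1


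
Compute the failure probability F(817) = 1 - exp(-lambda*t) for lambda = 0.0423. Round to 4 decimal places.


lambda = 0.0423, t = 817
lambda * t = 34.5591
exp(-34.5591) = 0.0
F(t) = 1 - 0.0
F(t) = 1.0

1.0


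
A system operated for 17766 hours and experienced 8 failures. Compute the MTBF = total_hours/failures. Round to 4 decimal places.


total_hours = 17766
failures = 8
MTBF = 17766 / 8
MTBF = 2220.75

2220.75


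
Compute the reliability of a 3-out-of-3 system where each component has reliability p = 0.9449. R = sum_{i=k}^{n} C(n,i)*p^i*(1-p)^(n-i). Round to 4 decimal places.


k = 3, n = 3, p = 0.9449
i=3: C(3,3)=1 * 0.9449^3 * 0.0551^0 = 0.8436
R = sum of terms = 0.8436

0.8436


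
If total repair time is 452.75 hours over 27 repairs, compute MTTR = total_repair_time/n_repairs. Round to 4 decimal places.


total_repair_time = 452.75
n_repairs = 27
MTTR = 452.75 / 27
MTTR = 16.7685

16.7685


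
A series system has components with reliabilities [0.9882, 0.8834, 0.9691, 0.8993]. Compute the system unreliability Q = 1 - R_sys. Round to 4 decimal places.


Components: [0.9882, 0.8834, 0.9691, 0.8993]
After component 1: product = 0.9882
After component 2: product = 0.873
After component 3: product = 0.846
After component 4: product = 0.7608
R_sys = 0.7608
Q = 1 - 0.7608 = 0.2392

0.2392


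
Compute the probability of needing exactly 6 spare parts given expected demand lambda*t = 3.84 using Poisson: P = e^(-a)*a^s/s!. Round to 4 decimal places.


a = 3.84, s = 6
e^(-a) = e^(-3.84) = 0.0215
a^s = 3.84^6 = 3206.1759
s! = 720
P = 0.0215 * 3206.1759 / 720
P = 0.0957

0.0957


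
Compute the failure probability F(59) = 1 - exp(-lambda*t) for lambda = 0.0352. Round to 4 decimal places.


lambda = 0.0352, t = 59
lambda * t = 2.0768
exp(-2.0768) = 0.1253
F(t) = 1 - 0.1253
F(t) = 0.8747

0.8747


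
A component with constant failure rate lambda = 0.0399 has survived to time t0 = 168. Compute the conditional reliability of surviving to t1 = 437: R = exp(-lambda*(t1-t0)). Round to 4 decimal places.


lambda = 0.0399
t0 = 168, t1 = 437
t1 - t0 = 269
lambda * (t1-t0) = 0.0399 * 269 = 10.7331
R = exp(-10.7331)
R = 0.0

0.0


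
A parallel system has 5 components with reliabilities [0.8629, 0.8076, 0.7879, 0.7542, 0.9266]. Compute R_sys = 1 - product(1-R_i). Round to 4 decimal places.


Components: [0.8629, 0.8076, 0.7879, 0.7542, 0.9266]
(1 - 0.8629) = 0.1371, running product = 0.1371
(1 - 0.8076) = 0.1924, running product = 0.0264
(1 - 0.7879) = 0.2121, running product = 0.0056
(1 - 0.7542) = 0.2458, running product = 0.0014
(1 - 0.9266) = 0.0734, running product = 0.0001
Product of (1-R_i) = 0.0001
R_sys = 1 - 0.0001 = 0.9999

0.9999


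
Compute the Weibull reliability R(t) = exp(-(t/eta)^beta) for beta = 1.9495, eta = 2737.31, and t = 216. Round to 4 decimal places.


beta = 1.9495, eta = 2737.31, t = 216
t/eta = 216 / 2737.31 = 0.0789
(t/eta)^beta = 0.0789^1.9495 = 0.0071
R(t) = exp(-0.0071)
R(t) = 0.9929

0.9929


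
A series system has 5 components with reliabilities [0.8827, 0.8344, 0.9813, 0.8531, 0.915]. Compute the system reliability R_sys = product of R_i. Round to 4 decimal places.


Components: [0.8827, 0.8344, 0.9813, 0.8531, 0.915]
After component 1 (R=0.8827): product = 0.8827
After component 2 (R=0.8344): product = 0.7365
After component 3 (R=0.9813): product = 0.7228
After component 4 (R=0.8531): product = 0.6166
After component 5 (R=0.915): product = 0.5642
R_sys = 0.5642

0.5642


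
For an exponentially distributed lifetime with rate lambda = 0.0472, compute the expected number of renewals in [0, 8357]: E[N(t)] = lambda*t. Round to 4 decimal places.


lambda = 0.0472
t = 8357
E[N(t)] = lambda * t
E[N(t)] = 0.0472 * 8357
E[N(t)] = 394.4504

394.4504


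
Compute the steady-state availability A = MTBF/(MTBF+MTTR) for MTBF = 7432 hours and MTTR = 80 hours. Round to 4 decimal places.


MTBF = 7432
MTTR = 80
MTBF + MTTR = 7512
A = 7432 / 7512
A = 0.9894

0.9894


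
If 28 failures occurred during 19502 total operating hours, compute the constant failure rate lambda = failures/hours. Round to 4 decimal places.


failures = 28
total_hours = 19502
lambda = 28 / 19502
lambda = 0.0014

0.0014


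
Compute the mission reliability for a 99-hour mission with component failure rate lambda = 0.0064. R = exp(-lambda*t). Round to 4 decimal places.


lambda = 0.0064
mission_time = 99
lambda * t = 0.0064 * 99 = 0.6336
R = exp(-0.6336)
R = 0.5307

0.5307


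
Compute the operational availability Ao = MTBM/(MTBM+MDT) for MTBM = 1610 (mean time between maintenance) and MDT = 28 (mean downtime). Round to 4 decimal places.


MTBM = 1610
MDT = 28
MTBM + MDT = 1638
Ao = 1610 / 1638
Ao = 0.9829

0.9829


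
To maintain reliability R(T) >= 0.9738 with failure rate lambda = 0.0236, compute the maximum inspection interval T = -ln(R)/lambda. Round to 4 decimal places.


R_target = 0.9738
lambda = 0.0236
-ln(0.9738) = 0.0265
T = 0.0265 / 0.0236
T = 1.125

1.125


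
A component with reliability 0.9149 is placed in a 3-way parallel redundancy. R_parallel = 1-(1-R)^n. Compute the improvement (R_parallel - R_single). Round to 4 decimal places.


R_single = 0.9149, n = 3
1 - R_single = 0.0851
(1 - R_single)^n = 0.0851^3 = 0.0006
R_parallel = 1 - 0.0006 = 0.9994
Improvement = 0.9994 - 0.9149
Improvement = 0.0845

0.0845


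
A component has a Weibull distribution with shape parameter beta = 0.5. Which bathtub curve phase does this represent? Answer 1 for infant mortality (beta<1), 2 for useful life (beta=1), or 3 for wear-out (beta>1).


beta = 0.5
Compare beta to 1:
beta < 1 => infant mortality (phase 1)
beta = 1 => useful life (phase 2)
beta > 1 => wear-out (phase 3)
Since beta = 0.5, this is infant mortality (decreasing failure rate)
Phase = 1

1


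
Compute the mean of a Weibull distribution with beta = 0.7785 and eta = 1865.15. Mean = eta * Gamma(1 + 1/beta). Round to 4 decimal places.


beta = 0.7785, eta = 1865.15
1/beta = 1.2845
1 + 1/beta = 2.2845
Gamma(2.2845) = 1.156
Mean = 1865.15 * 1.156
Mean = 2156.1159

2156.1159


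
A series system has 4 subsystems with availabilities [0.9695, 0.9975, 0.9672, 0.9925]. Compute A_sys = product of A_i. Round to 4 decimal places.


Subsystems: [0.9695, 0.9975, 0.9672, 0.9925]
After subsystem 1 (A=0.9695): product = 0.9695
After subsystem 2 (A=0.9975): product = 0.9671
After subsystem 3 (A=0.9672): product = 0.9354
After subsystem 4 (A=0.9925): product = 0.9283
A_sys = 0.9283

0.9283


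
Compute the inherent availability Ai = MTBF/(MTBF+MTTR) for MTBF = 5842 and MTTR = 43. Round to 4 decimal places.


MTBF = 5842
MTTR = 43
MTBF + MTTR = 5885
Ai = 5842 / 5885
Ai = 0.9927

0.9927


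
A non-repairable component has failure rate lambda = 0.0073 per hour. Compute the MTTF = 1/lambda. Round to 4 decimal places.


lambda = 0.0073
MTTF = 1 / 0.0073
MTTF = 136.9863

136.9863


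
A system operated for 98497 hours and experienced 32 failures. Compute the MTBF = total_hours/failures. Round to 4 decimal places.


total_hours = 98497
failures = 32
MTBF = 98497 / 32
MTBF = 3078.0312

3078.0312


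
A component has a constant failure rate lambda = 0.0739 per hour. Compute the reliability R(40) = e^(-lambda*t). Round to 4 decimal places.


lambda = 0.0739
t = 40
lambda * t = 2.956
R(t) = e^(-2.956)
R(t) = 0.052

0.052


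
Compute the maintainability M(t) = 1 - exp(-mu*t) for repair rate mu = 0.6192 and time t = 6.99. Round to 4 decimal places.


mu = 0.6192, t = 6.99
mu * t = 0.6192 * 6.99 = 4.3282
exp(-4.3282) = 0.0132
M(t) = 1 - 0.0132
M(t) = 0.9868

0.9868


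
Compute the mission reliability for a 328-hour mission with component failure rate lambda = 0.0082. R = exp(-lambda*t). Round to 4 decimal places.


lambda = 0.0082
mission_time = 328
lambda * t = 0.0082 * 328 = 2.6896
R = exp(-2.6896)
R = 0.0679

0.0679


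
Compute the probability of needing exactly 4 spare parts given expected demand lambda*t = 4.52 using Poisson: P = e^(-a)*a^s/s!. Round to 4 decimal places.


a = 4.52, s = 4
e^(-a) = e^(-4.52) = 0.0109
a^s = 4.52^4 = 417.4012
s! = 24
P = 0.0109 * 417.4012 / 24
P = 0.1894

0.1894


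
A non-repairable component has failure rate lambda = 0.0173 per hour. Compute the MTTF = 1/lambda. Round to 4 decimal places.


lambda = 0.0173
MTTF = 1 / 0.0173
MTTF = 57.8035

57.8035


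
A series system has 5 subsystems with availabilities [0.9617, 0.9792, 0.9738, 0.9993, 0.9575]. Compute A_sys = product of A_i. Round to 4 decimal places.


Subsystems: [0.9617, 0.9792, 0.9738, 0.9993, 0.9575]
After subsystem 1 (A=0.9617): product = 0.9617
After subsystem 2 (A=0.9792): product = 0.9417
After subsystem 3 (A=0.9738): product = 0.917
After subsystem 4 (A=0.9993): product = 0.9164
After subsystem 5 (A=0.9575): product = 0.8774
A_sys = 0.8774

0.8774


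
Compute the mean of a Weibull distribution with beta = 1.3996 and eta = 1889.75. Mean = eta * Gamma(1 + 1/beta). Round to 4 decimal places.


beta = 1.3996, eta = 1889.75
1/beta = 0.7145
1 + 1/beta = 1.7145
Gamma(1.7145) = 0.9115
Mean = 1889.75 * 0.9115
Mean = 1722.4396

1722.4396


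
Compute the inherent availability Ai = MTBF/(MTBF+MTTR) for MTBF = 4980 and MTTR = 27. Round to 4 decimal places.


MTBF = 4980
MTTR = 27
MTBF + MTTR = 5007
Ai = 4980 / 5007
Ai = 0.9946

0.9946


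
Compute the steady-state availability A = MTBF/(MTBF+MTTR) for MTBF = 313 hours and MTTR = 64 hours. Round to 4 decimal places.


MTBF = 313
MTTR = 64
MTBF + MTTR = 377
A = 313 / 377
A = 0.8302

0.8302


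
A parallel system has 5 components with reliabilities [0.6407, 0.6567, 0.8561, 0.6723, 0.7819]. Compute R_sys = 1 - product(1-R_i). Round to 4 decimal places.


Components: [0.6407, 0.6567, 0.8561, 0.6723, 0.7819]
(1 - 0.6407) = 0.3593, running product = 0.3593
(1 - 0.6567) = 0.3433, running product = 0.1233
(1 - 0.8561) = 0.1439, running product = 0.0177
(1 - 0.6723) = 0.3277, running product = 0.0058
(1 - 0.7819) = 0.2181, running product = 0.0013
Product of (1-R_i) = 0.0013
R_sys = 1 - 0.0013 = 0.9987

0.9987


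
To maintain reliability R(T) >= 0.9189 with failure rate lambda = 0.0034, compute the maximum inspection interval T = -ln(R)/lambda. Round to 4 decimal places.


R_target = 0.9189
lambda = 0.0034
-ln(0.9189) = 0.0846
T = 0.0846 / 0.0034
T = 24.8759

24.8759


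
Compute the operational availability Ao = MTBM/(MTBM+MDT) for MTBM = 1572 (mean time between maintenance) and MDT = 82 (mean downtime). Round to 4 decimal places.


MTBM = 1572
MDT = 82
MTBM + MDT = 1654
Ao = 1572 / 1654
Ao = 0.9504

0.9504


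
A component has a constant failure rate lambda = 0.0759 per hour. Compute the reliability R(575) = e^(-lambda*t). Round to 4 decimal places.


lambda = 0.0759
t = 575
lambda * t = 43.6425
R(t) = e^(-43.6425)
R(t) = 0.0

0.0


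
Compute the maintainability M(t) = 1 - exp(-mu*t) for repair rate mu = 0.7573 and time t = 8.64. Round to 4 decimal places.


mu = 0.7573, t = 8.64
mu * t = 0.7573 * 8.64 = 6.5431
exp(-6.5431) = 0.0014
M(t) = 1 - 0.0014
M(t) = 0.9986

0.9986


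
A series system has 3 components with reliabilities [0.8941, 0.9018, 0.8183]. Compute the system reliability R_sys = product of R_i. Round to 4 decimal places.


Components: [0.8941, 0.9018, 0.8183]
After component 1 (R=0.8941): product = 0.8941
After component 2 (R=0.9018): product = 0.8063
After component 3 (R=0.8183): product = 0.6598
R_sys = 0.6598

0.6598


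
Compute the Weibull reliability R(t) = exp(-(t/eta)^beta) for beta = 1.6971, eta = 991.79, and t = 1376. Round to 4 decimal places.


beta = 1.6971, eta = 991.79, t = 1376
t/eta = 1376 / 991.79 = 1.3874
(t/eta)^beta = 1.3874^1.6971 = 1.7431
R(t) = exp(-1.7431)
R(t) = 0.175

0.175


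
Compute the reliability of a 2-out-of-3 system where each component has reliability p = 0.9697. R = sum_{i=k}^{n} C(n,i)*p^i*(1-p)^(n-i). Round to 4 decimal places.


k = 2, n = 3, p = 0.9697
i=2: C(3,2)=3 * 0.9697^2 * 0.0303^1 = 0.0855
i=3: C(3,3)=1 * 0.9697^3 * 0.0303^0 = 0.9118
R = sum of terms = 0.9973

0.9973


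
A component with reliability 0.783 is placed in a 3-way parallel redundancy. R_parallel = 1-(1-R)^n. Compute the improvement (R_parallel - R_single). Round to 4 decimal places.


R_single = 0.783, n = 3
1 - R_single = 0.217
(1 - R_single)^n = 0.217^3 = 0.0102
R_parallel = 1 - 0.0102 = 0.9898
Improvement = 0.9898 - 0.783
Improvement = 0.2068

0.2068


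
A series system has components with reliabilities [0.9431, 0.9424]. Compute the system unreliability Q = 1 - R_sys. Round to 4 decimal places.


Components: [0.9431, 0.9424]
After component 1: product = 0.9431
After component 2: product = 0.8888
R_sys = 0.8888
Q = 1 - 0.8888 = 0.1112

0.1112


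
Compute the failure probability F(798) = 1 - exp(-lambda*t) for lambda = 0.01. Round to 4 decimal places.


lambda = 0.01, t = 798
lambda * t = 7.98
exp(-7.98) = 0.0003
F(t) = 1 - 0.0003
F(t) = 0.9997

0.9997


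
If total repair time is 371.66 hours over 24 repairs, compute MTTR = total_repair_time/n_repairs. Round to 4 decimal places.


total_repair_time = 371.66
n_repairs = 24
MTTR = 371.66 / 24
MTTR = 15.4858

15.4858


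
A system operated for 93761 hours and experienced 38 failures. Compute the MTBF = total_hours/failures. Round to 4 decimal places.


total_hours = 93761
failures = 38
MTBF = 93761 / 38
MTBF = 2467.3947

2467.3947


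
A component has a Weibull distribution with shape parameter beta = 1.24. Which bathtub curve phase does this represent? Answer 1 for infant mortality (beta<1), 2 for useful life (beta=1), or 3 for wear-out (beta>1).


beta = 1.24
Compare beta to 1:
beta < 1 => infant mortality (phase 1)
beta = 1 => useful life (phase 2)
beta > 1 => wear-out (phase 3)
Since beta = 1.24, this is wear-out (increasing failure rate)
Phase = 3

3


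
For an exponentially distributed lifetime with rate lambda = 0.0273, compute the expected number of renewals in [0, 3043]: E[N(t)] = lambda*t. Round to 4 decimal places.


lambda = 0.0273
t = 3043
E[N(t)] = lambda * t
E[N(t)] = 0.0273 * 3043
E[N(t)] = 83.0739

83.0739


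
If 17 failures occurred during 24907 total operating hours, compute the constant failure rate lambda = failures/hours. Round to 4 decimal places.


failures = 17
total_hours = 24907
lambda = 17 / 24907
lambda = 0.0007

0.0007


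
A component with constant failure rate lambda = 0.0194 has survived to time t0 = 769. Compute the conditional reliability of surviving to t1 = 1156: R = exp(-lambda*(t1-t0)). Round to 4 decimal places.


lambda = 0.0194
t0 = 769, t1 = 1156
t1 - t0 = 387
lambda * (t1-t0) = 0.0194 * 387 = 7.5078
R = exp(-7.5078)
R = 0.0005

0.0005


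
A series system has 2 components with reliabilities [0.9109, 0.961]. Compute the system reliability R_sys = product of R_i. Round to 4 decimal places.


Components: [0.9109, 0.961]
After component 1 (R=0.9109): product = 0.9109
After component 2 (R=0.961): product = 0.8754
R_sys = 0.8754

0.8754


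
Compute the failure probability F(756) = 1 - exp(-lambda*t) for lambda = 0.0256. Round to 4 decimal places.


lambda = 0.0256, t = 756
lambda * t = 19.3536
exp(-19.3536) = 0.0
F(t) = 1 - 0.0
F(t) = 1.0

1.0


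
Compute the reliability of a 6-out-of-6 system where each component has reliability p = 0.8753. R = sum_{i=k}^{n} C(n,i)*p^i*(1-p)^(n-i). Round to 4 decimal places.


k = 6, n = 6, p = 0.8753
i=6: C(6,6)=1 * 0.8753^6 * 0.1247^0 = 0.4497
R = sum of terms = 0.4497

0.4497


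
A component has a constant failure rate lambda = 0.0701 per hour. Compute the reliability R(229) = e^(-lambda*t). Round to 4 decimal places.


lambda = 0.0701
t = 229
lambda * t = 16.0529
R(t) = e^(-16.0529)
R(t) = 0.0

0.0


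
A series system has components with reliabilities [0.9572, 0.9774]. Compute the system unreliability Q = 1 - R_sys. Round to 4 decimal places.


Components: [0.9572, 0.9774]
After component 1: product = 0.9572
After component 2: product = 0.9356
R_sys = 0.9356
Q = 1 - 0.9356 = 0.0644

0.0644


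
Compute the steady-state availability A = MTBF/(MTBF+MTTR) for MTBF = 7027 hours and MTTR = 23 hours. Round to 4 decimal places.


MTBF = 7027
MTTR = 23
MTBF + MTTR = 7050
A = 7027 / 7050
A = 0.9967

0.9967


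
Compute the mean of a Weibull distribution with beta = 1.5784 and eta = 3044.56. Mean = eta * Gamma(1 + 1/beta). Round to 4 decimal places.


beta = 1.5784, eta = 3044.56
1/beta = 0.6336
1 + 1/beta = 1.6336
Gamma(1.6336) = 0.8977
Mean = 3044.56 * 0.8977
Mean = 2733.199

2733.199


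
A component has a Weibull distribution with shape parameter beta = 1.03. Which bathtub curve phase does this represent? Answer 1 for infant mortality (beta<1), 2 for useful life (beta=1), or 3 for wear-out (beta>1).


beta = 1.03
Compare beta to 1:
beta < 1 => infant mortality (phase 1)
beta = 1 => useful life (phase 2)
beta > 1 => wear-out (phase 3)
Since beta = 1.03, this is wear-out (increasing failure rate)
Phase = 3

3


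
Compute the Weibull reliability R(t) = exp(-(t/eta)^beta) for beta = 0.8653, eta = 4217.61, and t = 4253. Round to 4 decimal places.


beta = 0.8653, eta = 4217.61, t = 4253
t/eta = 4253 / 4217.61 = 1.0084
(t/eta)^beta = 1.0084^0.8653 = 1.0073
R(t) = exp(-1.0073)
R(t) = 0.3652

0.3652


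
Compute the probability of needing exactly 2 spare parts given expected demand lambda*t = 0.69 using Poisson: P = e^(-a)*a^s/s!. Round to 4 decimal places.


a = 0.69, s = 2
e^(-a) = e^(-0.69) = 0.5016
a^s = 0.69^2 = 0.4761
s! = 2
P = 0.5016 * 0.4761 / 2
P = 0.1194

0.1194


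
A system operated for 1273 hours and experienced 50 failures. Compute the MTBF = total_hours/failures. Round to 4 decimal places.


total_hours = 1273
failures = 50
MTBF = 1273 / 50
MTBF = 25.46

25.46


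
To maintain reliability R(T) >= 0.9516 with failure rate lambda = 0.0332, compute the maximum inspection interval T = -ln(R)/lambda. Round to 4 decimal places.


R_target = 0.9516
lambda = 0.0332
-ln(0.9516) = 0.0496
T = 0.0496 / 0.0332
T = 1.4943

1.4943


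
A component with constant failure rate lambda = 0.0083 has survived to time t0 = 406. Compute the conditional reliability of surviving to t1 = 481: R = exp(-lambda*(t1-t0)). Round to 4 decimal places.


lambda = 0.0083
t0 = 406, t1 = 481
t1 - t0 = 75
lambda * (t1-t0) = 0.0083 * 75 = 0.6225
R = exp(-0.6225)
R = 0.5366

0.5366


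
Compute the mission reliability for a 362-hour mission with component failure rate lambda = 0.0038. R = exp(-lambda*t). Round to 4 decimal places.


lambda = 0.0038
mission_time = 362
lambda * t = 0.0038 * 362 = 1.3756
R = exp(-1.3756)
R = 0.2527

0.2527


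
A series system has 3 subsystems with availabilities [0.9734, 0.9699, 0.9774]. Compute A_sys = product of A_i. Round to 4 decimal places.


Subsystems: [0.9734, 0.9699, 0.9774]
After subsystem 1 (A=0.9734): product = 0.9734
After subsystem 2 (A=0.9699): product = 0.9441
After subsystem 3 (A=0.9774): product = 0.9228
A_sys = 0.9228

0.9228


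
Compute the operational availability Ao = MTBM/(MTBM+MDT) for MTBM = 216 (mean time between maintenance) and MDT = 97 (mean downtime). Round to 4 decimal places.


MTBM = 216
MDT = 97
MTBM + MDT = 313
Ao = 216 / 313
Ao = 0.6901

0.6901


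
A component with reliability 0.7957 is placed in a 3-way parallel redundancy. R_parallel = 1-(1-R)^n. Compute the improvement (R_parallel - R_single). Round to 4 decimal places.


R_single = 0.7957, n = 3
1 - R_single = 0.2043
(1 - R_single)^n = 0.2043^3 = 0.0085
R_parallel = 1 - 0.0085 = 0.9915
Improvement = 0.9915 - 0.7957
Improvement = 0.1958

0.1958


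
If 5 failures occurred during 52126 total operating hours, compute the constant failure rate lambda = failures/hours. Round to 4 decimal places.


failures = 5
total_hours = 52126
lambda = 5 / 52126
lambda = 0.0001

0.0001


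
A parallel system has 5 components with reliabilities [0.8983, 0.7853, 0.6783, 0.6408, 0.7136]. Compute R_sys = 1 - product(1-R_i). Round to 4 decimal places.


Components: [0.8983, 0.7853, 0.6783, 0.6408, 0.7136]
(1 - 0.8983) = 0.1017, running product = 0.1017
(1 - 0.7853) = 0.2147, running product = 0.0218
(1 - 0.6783) = 0.3217, running product = 0.007
(1 - 0.6408) = 0.3592, running product = 0.0025
(1 - 0.7136) = 0.2864, running product = 0.0007
Product of (1-R_i) = 0.0007
R_sys = 1 - 0.0007 = 0.9993

0.9993


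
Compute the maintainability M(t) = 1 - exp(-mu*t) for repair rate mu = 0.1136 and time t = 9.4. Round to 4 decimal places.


mu = 0.1136, t = 9.4
mu * t = 0.1136 * 9.4 = 1.0678
exp(-1.0678) = 0.3438
M(t) = 1 - 0.3438
M(t) = 0.6562

0.6562


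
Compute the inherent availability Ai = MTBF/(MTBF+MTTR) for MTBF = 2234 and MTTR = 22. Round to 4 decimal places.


MTBF = 2234
MTTR = 22
MTBF + MTTR = 2256
Ai = 2234 / 2256
Ai = 0.9902

0.9902


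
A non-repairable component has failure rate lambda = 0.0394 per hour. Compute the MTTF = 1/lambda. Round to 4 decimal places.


lambda = 0.0394
MTTF = 1 / 0.0394
MTTF = 25.3807

25.3807


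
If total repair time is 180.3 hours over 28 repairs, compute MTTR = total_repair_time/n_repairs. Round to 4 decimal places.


total_repair_time = 180.3
n_repairs = 28
MTTR = 180.3 / 28
MTTR = 6.4393

6.4393


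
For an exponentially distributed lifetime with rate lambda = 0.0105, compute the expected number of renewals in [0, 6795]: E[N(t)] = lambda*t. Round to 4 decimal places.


lambda = 0.0105
t = 6795
E[N(t)] = lambda * t
E[N(t)] = 0.0105 * 6795
E[N(t)] = 71.3475

71.3475


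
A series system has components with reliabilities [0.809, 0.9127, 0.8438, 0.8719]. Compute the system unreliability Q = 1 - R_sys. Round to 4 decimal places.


Components: [0.809, 0.9127, 0.8438, 0.8719]
After component 1: product = 0.809
After component 2: product = 0.7384
After component 3: product = 0.623
After component 4: product = 0.5432
R_sys = 0.5432
Q = 1 - 0.5432 = 0.4568

0.4568


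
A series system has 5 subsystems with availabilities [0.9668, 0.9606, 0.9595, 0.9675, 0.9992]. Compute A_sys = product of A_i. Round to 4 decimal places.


Subsystems: [0.9668, 0.9606, 0.9595, 0.9675, 0.9992]
After subsystem 1 (A=0.9668): product = 0.9668
After subsystem 2 (A=0.9606): product = 0.9287
After subsystem 3 (A=0.9595): product = 0.8911
After subsystem 4 (A=0.9675): product = 0.8621
After subsystem 5 (A=0.9992): product = 0.8614
A_sys = 0.8614

0.8614


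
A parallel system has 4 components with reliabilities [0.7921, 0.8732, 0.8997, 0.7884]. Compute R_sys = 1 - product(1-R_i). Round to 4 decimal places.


Components: [0.7921, 0.8732, 0.8997, 0.7884]
(1 - 0.7921) = 0.2079, running product = 0.2079
(1 - 0.8732) = 0.1268, running product = 0.0264
(1 - 0.8997) = 0.1003, running product = 0.0026
(1 - 0.7884) = 0.2116, running product = 0.0006
Product of (1-R_i) = 0.0006
R_sys = 1 - 0.0006 = 0.9994

0.9994


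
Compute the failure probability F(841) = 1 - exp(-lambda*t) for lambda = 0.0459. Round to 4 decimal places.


lambda = 0.0459, t = 841
lambda * t = 38.6019
exp(-38.6019) = 0.0
F(t) = 1 - 0.0
F(t) = 1.0

1.0


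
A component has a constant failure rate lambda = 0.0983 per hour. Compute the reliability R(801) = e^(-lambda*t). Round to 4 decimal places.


lambda = 0.0983
t = 801
lambda * t = 78.7383
R(t) = e^(-78.7383)
R(t) = 0.0

0.0


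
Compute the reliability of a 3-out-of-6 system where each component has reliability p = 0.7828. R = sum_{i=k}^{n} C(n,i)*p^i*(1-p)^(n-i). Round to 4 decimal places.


k = 3, n = 6, p = 0.7828
i=3: C(6,3)=20 * 0.7828^3 * 0.2172^3 = 0.0983
i=4: C(6,4)=15 * 0.7828^4 * 0.2172^2 = 0.2657
i=5: C(6,5)=6 * 0.7828^5 * 0.2172^1 = 0.3831
i=6: C(6,6)=1 * 0.7828^6 * 0.2172^0 = 0.2301
R = sum of terms = 0.9772

0.9772


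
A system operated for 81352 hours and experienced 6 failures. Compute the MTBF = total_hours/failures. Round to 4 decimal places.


total_hours = 81352
failures = 6
MTBF = 81352 / 6
MTBF = 13558.6667

13558.6667


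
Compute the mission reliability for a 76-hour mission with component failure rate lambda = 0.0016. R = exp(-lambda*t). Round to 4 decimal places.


lambda = 0.0016
mission_time = 76
lambda * t = 0.0016 * 76 = 0.1216
R = exp(-0.1216)
R = 0.8855

0.8855


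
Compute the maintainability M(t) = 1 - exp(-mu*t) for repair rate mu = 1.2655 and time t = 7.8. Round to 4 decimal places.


mu = 1.2655, t = 7.8
mu * t = 1.2655 * 7.8 = 9.8709
exp(-9.8709) = 0.0001
M(t) = 1 - 0.0001
M(t) = 0.9999

0.9999


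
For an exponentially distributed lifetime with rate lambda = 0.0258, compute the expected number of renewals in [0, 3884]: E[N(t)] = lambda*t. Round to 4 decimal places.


lambda = 0.0258
t = 3884
E[N(t)] = lambda * t
E[N(t)] = 0.0258 * 3884
E[N(t)] = 100.2072

100.2072


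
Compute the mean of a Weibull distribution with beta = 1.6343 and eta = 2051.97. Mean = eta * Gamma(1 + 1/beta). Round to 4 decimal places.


beta = 1.6343, eta = 2051.97
1/beta = 0.6119
1 + 1/beta = 1.6119
Gamma(1.6119) = 0.8949
Mean = 2051.97 * 0.8949
Mean = 1836.3258

1836.3258


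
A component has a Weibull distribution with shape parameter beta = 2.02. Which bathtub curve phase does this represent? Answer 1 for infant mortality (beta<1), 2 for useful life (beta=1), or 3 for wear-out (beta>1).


beta = 2.02
Compare beta to 1:
beta < 1 => infant mortality (phase 1)
beta = 1 => useful life (phase 2)
beta > 1 => wear-out (phase 3)
Since beta = 2.02, this is wear-out (increasing failure rate)
Phase = 3

3


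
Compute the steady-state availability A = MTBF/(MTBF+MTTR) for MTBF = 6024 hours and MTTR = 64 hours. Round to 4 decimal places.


MTBF = 6024
MTTR = 64
MTBF + MTTR = 6088
A = 6024 / 6088
A = 0.9895

0.9895


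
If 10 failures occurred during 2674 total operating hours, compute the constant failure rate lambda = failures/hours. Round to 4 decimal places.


failures = 10
total_hours = 2674
lambda = 10 / 2674
lambda = 0.0037

0.0037


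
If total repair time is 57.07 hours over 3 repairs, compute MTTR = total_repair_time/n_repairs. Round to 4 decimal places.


total_repair_time = 57.07
n_repairs = 3
MTTR = 57.07 / 3
MTTR = 19.0233

19.0233


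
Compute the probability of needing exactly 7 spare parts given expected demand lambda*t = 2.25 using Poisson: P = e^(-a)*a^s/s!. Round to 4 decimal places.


a = 2.25, s = 7
e^(-a) = e^(-2.25) = 0.1054
a^s = 2.25^7 = 291.9293
s! = 5040
P = 0.1054 * 291.9293 / 5040
P = 0.0061

0.0061


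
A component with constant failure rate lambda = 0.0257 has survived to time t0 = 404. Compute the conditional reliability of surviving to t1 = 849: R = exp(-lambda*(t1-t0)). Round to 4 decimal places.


lambda = 0.0257
t0 = 404, t1 = 849
t1 - t0 = 445
lambda * (t1-t0) = 0.0257 * 445 = 11.4365
R = exp(-11.4365)
R = 0.0

0.0


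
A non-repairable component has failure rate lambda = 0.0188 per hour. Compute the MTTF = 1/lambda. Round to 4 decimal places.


lambda = 0.0188
MTTF = 1 / 0.0188
MTTF = 53.1915

53.1915


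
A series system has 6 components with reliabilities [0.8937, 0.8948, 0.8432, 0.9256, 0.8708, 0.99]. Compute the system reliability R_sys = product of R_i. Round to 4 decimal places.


Components: [0.8937, 0.8948, 0.8432, 0.9256, 0.8708, 0.99]
After component 1 (R=0.8937): product = 0.8937
After component 2 (R=0.8948): product = 0.7997
After component 3 (R=0.8432): product = 0.6743
After component 4 (R=0.9256): product = 0.6241
After component 5 (R=0.8708): product = 0.5435
After component 6 (R=0.99): product = 0.5381
R_sys = 0.5381

0.5381


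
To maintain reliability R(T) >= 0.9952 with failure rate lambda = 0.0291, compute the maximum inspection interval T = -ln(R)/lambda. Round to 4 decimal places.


R_target = 0.9952
lambda = 0.0291
-ln(0.9952) = 0.0048
T = 0.0048 / 0.0291
T = 0.1653

0.1653


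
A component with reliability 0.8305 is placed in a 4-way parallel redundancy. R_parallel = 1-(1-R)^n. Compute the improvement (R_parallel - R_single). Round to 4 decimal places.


R_single = 0.8305, n = 4
1 - R_single = 0.1695
(1 - R_single)^n = 0.1695^4 = 0.0008
R_parallel = 1 - 0.0008 = 0.9992
Improvement = 0.9992 - 0.8305
Improvement = 0.1687

0.1687


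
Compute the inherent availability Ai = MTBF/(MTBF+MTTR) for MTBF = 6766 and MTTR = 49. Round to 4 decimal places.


MTBF = 6766
MTTR = 49
MTBF + MTTR = 6815
Ai = 6766 / 6815
Ai = 0.9928

0.9928


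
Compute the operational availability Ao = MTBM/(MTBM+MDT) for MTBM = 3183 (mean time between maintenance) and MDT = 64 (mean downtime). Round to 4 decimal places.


MTBM = 3183
MDT = 64
MTBM + MDT = 3247
Ao = 3183 / 3247
Ao = 0.9803

0.9803


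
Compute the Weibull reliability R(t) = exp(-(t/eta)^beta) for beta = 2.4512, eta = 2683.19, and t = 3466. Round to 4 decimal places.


beta = 2.4512, eta = 2683.19, t = 3466
t/eta = 3466 / 2683.19 = 1.2917
(t/eta)^beta = 1.2917^2.4512 = 1.8729
R(t) = exp(-1.8729)
R(t) = 0.1537

0.1537


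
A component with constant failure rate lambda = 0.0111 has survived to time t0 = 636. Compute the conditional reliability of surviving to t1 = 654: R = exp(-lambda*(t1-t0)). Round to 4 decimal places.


lambda = 0.0111
t0 = 636, t1 = 654
t1 - t0 = 18
lambda * (t1-t0) = 0.0111 * 18 = 0.1998
R = exp(-0.1998)
R = 0.8189

0.8189


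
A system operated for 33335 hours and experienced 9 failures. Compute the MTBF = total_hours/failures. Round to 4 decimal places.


total_hours = 33335
failures = 9
MTBF = 33335 / 9
MTBF = 3703.8889

3703.8889


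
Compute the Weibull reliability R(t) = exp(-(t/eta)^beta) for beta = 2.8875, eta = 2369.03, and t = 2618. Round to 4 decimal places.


beta = 2.8875, eta = 2369.03, t = 2618
t/eta = 2618 / 2369.03 = 1.1051
(t/eta)^beta = 1.1051^2.8875 = 1.3345
R(t) = exp(-1.3345)
R(t) = 0.2633

0.2633
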